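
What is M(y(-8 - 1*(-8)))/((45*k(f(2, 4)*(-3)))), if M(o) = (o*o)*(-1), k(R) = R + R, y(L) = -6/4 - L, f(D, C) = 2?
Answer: 1/240 ≈ 0.0041667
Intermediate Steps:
y(L) = -3/2 - L (y(L) = -6*1/4 - L = -3/2 - L)
k(R) = 2*R
M(o) = -o**2 (M(o) = o**2*(-1) = -o**2)
M(y(-8 - 1*(-8)))/((45*k(f(2, 4)*(-3)))) = (-(-3/2 - (-8 - 1*(-8)))**2)/((45*(2*(2*(-3))))) = (-(-3/2 - (-8 + 8))**2)/((45*(2*(-6)))) = (-(-3/2 - 1*0)**2)/((45*(-12))) = -(-3/2 + 0)**2/(-540) = -(-3/2)**2*(-1/540) = -1*9/4*(-1/540) = -9/4*(-1/540) = 1/240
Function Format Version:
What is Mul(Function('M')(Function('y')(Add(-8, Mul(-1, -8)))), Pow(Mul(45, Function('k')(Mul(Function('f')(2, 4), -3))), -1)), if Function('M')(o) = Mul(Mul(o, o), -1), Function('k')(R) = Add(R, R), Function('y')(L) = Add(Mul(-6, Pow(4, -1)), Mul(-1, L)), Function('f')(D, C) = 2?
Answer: Rational(1, 240) ≈ 0.0041667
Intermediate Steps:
Function('y')(L) = Add(Rational(-3, 2), Mul(-1, L)) (Function('y')(L) = Add(Mul(-6, Rational(1, 4)), Mul(-1, L)) = Add(Rational(-3, 2), Mul(-1, L)))
Function('k')(R) = Mul(2, R)
Function('M')(o) = Mul(-1, Pow(o, 2)) (Function('M')(o) = Mul(Pow(o, 2), -1) = Mul(-1, Pow(o, 2)))
Mul(Function('M')(Function('y')(Add(-8, Mul(-1, -8)))), Pow(Mul(45, Function('k')(Mul(Function('f')(2, 4), -3))), -1)) = Mul(Mul(-1, Pow(Add(Rational(-3, 2), Mul(-1, Add(-8, Mul(-1, -8)))), 2)), Pow(Mul(45, Mul(2, Mul(2, -3))), -1)) = Mul(Mul(-1, Pow(Add(Rational(-3, 2), Mul(-1, Add(-8, 8))), 2)), Pow(Mul(45, Mul(2, -6)), -1)) = Mul(Mul(-1, Pow(Add(Rational(-3, 2), Mul(-1, 0)), 2)), Pow(Mul(45, -12), -1)) = Mul(Mul(-1, Pow(Add(Rational(-3, 2), 0), 2)), Pow(-540, -1)) = Mul(Mul(-1, Pow(Rational(-3, 2), 2)), Rational(-1, 540)) = Mul(Mul(-1, Rational(9, 4)), Rational(-1, 540)) = Mul(Rational(-9, 4), Rational(-1, 540)) = Rational(1, 240)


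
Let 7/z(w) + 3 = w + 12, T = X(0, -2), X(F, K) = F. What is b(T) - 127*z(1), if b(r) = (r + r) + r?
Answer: -889/10 ≈ -88.900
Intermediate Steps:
T = 0
b(r) = 3*r (b(r) = 2*r + r = 3*r)
z(w) = 7/(9 + w) (z(w) = 7/(-3 + (w + 12)) = 7/(-3 + (12 + w)) = 7/(9 + w))
b(T) - 127*z(1) = 3*0 - 889/(9 + 1) = 0 - 889/10 = -889/10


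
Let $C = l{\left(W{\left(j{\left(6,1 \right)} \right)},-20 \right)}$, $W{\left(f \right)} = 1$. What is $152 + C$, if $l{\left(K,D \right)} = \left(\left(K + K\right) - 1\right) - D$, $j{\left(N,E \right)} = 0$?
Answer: $173$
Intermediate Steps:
$l{\left(K,D \right)} = -1 - D + 2 K$ ($l{\left(K,D \right)} = \left(2 K - 1\right) - D = \left(-1 + 2 K\right) - D = -1 - D + 2 K$)
$C = 21$ ($C = -1 - -20 + 2 \cdot 1 = -1 + 20 + 2 = 21$)
$152 + C = 152 + 21 = 173$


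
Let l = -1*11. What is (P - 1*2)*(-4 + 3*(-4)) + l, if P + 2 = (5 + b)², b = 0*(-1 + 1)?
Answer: -347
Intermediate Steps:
b = 0 (b = 0*0 = 0)
P = 23 (P = -2 + (5 + 0)² = -2 + 5² = -2 + 25 = 23)
l = -11
(P - 1*2)*(-4 + 3*(-4)) + l = (23 - 1*2)*(-4 + 3*(-4)) - 11 = (23 - 2)*(-4 - 12) - 11 = 21*(-16) - 11 = -336 - 11 = -347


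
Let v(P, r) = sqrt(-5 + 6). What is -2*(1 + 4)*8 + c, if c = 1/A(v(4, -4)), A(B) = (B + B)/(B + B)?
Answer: -79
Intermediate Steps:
v(P, r) = 1 (v(P, r) = sqrt(1) = 1)
A(B) = 1 (A(B) = (2*B)/((2*B)) = (2*B)*(1/(2*B)) = 1)
c = 1 (c = 1/1 = 1)
-2*(1 + 4)*8 + c = -2*(1 + 4)*8 + 1 = -2*5*8 + 1 = -10*8 + 1 = -80 + 1 = -79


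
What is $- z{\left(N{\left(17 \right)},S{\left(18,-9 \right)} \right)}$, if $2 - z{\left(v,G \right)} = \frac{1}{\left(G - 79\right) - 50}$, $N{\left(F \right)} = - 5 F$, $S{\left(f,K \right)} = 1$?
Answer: $- \frac{257}{128} \approx -2.0078$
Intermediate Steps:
$z{\left(v,G \right)} = 2 - \frac{1}{-129 + G}$ ($z{\left(v,G \right)} = 2 - \frac{1}{\left(G - 79\right) - 50} = 2 - \frac{1}{\left(-79 + G\right) - 50} = 2 - \frac{1}{-129 + G}$)
$- z{\left(N{\left(17 \right)},S{\left(18,-9 \right)} \right)} = - \frac{-259 + 2 \cdot 1}{-129 + 1} = - \frac{-259 + 2}{-128} = - \frac{\left(-1\right) \left(-257\right)}{128} = \left(-1\right) \frac{257}{128} = - \frac{257}{128}$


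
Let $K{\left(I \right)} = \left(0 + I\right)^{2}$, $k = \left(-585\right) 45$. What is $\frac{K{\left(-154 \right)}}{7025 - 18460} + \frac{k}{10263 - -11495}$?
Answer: $- \frac{817039103}{248802730} \approx -3.2839$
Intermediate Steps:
$k = -26325$
$K{\left(I \right)} = I^{2}$
$\frac{K{\left(-154 \right)}}{7025 - 18460} + \frac{k}{10263 - -11495} = \frac{\left(-154\right)^{2}}{7025 - 18460} - \frac{26325}{10263 - -11495} = \frac{23716}{-11435} - \frac{26325}{10263 + 11495} = 23716 \left(- \frac{1}{11435}\right) - \frac{26325}{21758} = - \frac{23716}{11435} - \frac{26325}{21758} = - \frac{817039103}{248802730}$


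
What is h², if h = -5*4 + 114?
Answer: 8836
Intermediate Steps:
h = 94 (h = -20 + 114 = 94)
h² = 94² = 8836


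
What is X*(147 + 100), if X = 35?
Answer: 8645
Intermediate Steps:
X*(147 + 100) = 35*(147 + 100) = 35*247 = 8645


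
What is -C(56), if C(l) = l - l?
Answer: 0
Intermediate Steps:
C(l) = 0
-C(56) = -1*0 = 0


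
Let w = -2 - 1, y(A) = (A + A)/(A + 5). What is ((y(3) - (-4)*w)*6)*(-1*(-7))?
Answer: -945/2 ≈ -472.50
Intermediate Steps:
y(A) = 2*A/(5 + A) (y(A) = (2*A)/(5 + A) = 2*A/(5 + A))
w = -3
((y(3) - (-4)*w)*6)*(-1*(-7)) = ((2*3/(5 + 3) - (-4)*(-3))*6)*(-1*(-7)) = ((2*3/8 - 1*12)*6)*7 = ((2*3*(⅛) - 12)*6)*7 = ((¾ - 12)*6)*7 = -45/4*6*7 = -135/2*7 = -945/2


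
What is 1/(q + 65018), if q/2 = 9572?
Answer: 1/84162 ≈ 1.1882e-5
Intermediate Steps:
q = 19144 (q = 2*9572 = 19144)
1/(q + 65018) = 1/(19144 + 65018) = 1/84162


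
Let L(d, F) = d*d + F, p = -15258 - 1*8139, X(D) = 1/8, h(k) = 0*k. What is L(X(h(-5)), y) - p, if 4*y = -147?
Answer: 1495057/64 ≈ 23360.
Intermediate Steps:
h(k) = 0
X(D) = 1/8
p = -23397 (p = -15258 - 8139 = -23397)
y = -147/4 (y = (1/4)*(-147) = -147/4 ≈ -36.750)
L(d, F) = F + d**2 (L(d, F) = d**2 + F = F + d**2)
L(X(h(-5)), y) - p = (-147/4 + (1/8)**2) - 1*(-23397) = (-147/4 + 1/64) + 23397 = -2351/64 + 23397 = 1495057/64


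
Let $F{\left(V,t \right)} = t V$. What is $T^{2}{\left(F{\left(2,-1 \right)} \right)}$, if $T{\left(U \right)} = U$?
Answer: $4$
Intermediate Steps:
$F{\left(V,t \right)} = V t$
$T^{2}{\left(F{\left(2,-1 \right)} \right)} = \left(2 \left(-1\right)\right)^{2} = \left(-2\right)^{2} = 4$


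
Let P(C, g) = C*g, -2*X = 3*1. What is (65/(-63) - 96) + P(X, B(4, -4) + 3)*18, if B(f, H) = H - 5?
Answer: 4093/63 ≈ 64.968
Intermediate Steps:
X = -3/2 ≈ -1.5000
B(f, H) = -5 + H
(65/(-63) - 96) + P(X, B(4, -4) + 3)*18 = (65/(-63) - 96) - 3*((-5 - 4) + 3)/2*18 = (65*(-1/63) - 96) - 3*(-9 + 3)/2*18 = (-65/63 - 96) - 3/2*(-6)*18 = -6113/63 + 9*18 = -6113/63 + 162 = 4093/63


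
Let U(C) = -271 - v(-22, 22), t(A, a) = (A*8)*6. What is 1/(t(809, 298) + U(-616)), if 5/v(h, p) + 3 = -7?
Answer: 2/77123 ≈ 2.5933e-5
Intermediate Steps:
v(h, p) = -½ (v(h, p) = 5/(-3 - 7) = 5/(-10) = 5*(-⅒) = -½)
t(A, a) = 48*A (t(A, a) = (8*A)*6 = 48*A)
U(C) = -541/2 (U(C) = -271 - 1*(-½) = -271 + ½ = -541/2)
1/(t(809, 298) + U(-616)) = 1/(48*809 - 541/2) = 1/(38832 - 541/2) = 1/(77123/2) = 2/77123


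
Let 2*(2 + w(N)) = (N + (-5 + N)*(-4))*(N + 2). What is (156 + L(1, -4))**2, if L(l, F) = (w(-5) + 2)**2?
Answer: 135699201/16 ≈ 8.4812e+6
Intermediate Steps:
w(N) = -2 + (2 + N)*(20 - 3*N)/2 (w(N) = -2 + ((N + (-5 + N)*(-4))*(N + 2))/2 = -2 + ((N + (20 - 4*N))*(2 + N))/2 = -2 + ((20 - 3*N)*(2 + N))/2 = -2 + ((2 + N)*(20 - 3*N))/2 = -2 + (2 + N)*(20 - 3*N)/2)
L(l, F) = 11025/4 (L(l, F) = ((18 + 7*(-5) - 3/2*(-5)**2) + 2)**2 = ((18 - 35 - 3/2*25) + 2)**2 = ((18 - 35 - 75/2) + 2)**2 = (-109/2 + 2)**2 = (-105/2)**2 = 11025/4)
(156 + L(1, -4))**2 = (156 + 11025/4)**2 = (11649/4)**2 = 135699201/16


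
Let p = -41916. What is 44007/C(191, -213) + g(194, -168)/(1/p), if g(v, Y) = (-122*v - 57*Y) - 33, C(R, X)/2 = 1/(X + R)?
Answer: 591579423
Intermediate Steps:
C(R, X) = 2/(R + X) (C(R, X) = 2/(X + R) = 2/(R + X))
g(v, Y) = -33 - 122*v - 57*Y
44007/C(191, -213) + g(194, -168)/(1/p) = 44007/((2/(191 - 213))) + (-33 - 122*194 - 57*(-168))/(1/(-41916)) = 44007/((2/(-22))) + (-33 - 23668 + 9576)/(-1/41916) = 44007/((2*(-1/22))) - 14125*(-41916) = 44007/(-1/11) + 592063500 = 44007*(-11) + 592063500 = -484077 + 592063500 = 591579423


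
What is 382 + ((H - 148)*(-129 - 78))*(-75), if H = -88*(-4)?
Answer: 3167482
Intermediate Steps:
H = 352
382 + ((H - 148)*(-129 - 78))*(-75) = 382 + ((352 - 148)*(-129 - 78))*(-75) = 382 + (204*(-207))*(-75) = 382 - 42228*(-75) = 382 + 3167100 = 3167482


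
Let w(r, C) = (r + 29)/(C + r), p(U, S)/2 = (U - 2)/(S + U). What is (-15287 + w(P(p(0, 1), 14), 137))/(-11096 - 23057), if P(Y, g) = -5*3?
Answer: 932500/2083333 ≈ 0.44760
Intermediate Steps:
p(U, S) = 2*(-2 + U)/(S + U) (p(U, S) = 2*((U - 2)/(S + U)) = 2*((-2 + U)/(S + U)) = 2*(-2 + U)/(S + U))
P(Y, g) = -15
w(r, C) = (29 + r)/(C + r)
(-15287 + w(P(p(0, 1), 14), 137))/(-11096 - 23057) = (-15287 + (29 - 15)/(137 - 15))/(-11096 - 23057) = (-15287 + 14/122)/(-34153) = (-15287 + (1/122)*14)*(-1/34153) = (-15287 + 7/61)*(-1/34153) = -932500/61*(-1/34153) = 932500/2083333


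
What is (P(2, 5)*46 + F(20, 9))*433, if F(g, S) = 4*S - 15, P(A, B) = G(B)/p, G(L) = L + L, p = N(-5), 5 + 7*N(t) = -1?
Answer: -669851/3 ≈ -2.2328e+5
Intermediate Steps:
N(t) = -6/7 (N(t) = -5/7 + (⅐)*(-1) = -5/7 - ⅐ = -6/7)
p = -6/7 ≈ -0.85714
G(L) = 2*L
P(A, B) = -7*B/3 (P(A, B) = (2*B)/(-6/7) = (2*B)*(-7/6) = -7*B/3)
F(g, S) = -15 + 4*S
(P(2, 5)*46 + F(20, 9))*433 = (-7/3*5*46 + (-15 + 4*9))*433 = (-35/3*46 + (-15 + 36))*433 = (-1610/3 + 21)*433 = -1547/3*433 = -669851/3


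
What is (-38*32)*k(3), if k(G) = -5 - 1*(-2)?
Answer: 3648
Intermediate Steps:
k(G) = -3 (k(G) = -5 + 2 = -3)
(-38*32)*k(3) = -38*32*(-3) = -1216*(-3) = 3648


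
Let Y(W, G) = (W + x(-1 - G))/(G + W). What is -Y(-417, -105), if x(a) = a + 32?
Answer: -281/522 ≈ -0.53831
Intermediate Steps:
x(a) = 32 + a
Y(W, G) = (31 + W - G)/(G + W) (Y(W, G) = (W + (32 + (-1 - G)))/(G + W) = (W + (31 - G))/(G + W) = (31 + W - G)/(G + W))
-Y(-417, -105) = -(31 - 417 - 1*(-105))/(-105 - 417) = -(31 - 417 + 105)/(-522) = -(-1)*(-281)/522 = -1*281/522 = -281/522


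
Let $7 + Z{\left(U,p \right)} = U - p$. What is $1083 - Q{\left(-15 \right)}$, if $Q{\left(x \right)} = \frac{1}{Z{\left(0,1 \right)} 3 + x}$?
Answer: $\frac{42238}{39} \approx 1083.0$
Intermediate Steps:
$Z{\left(U,p \right)} = -7 + U - p$ ($Z{\left(U,p \right)} = -7 + \left(U - p\right) = -7 + U - p$)
$Q{\left(x \right)} = \frac{1}{-24 + x}$ ($Q{\left(x \right)} = \frac{1}{\left(-7 + 0 - 1\right) 3 + x} = \frac{1}{\left(-8\right) 3 + x} = \frac{1}{-24 + x}$)
$1083 - Q{\left(-15 \right)} = 1083 - \frac{1}{-24 - 15} = 1083 - \frac{1}{-39} = 1083 - - \frac{1}{39} = 1083 + \frac{1}{39} = \frac{42238}{39}$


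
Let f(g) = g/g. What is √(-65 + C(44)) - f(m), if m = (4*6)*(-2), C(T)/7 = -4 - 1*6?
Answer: -1 + 3*I*√15 ≈ -1.0 + 11.619*I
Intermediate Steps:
C(T) = -70 (C(T) = 7*(-4 - 1*6) = 7*(-4 - 6) = 7*(-10) = -70)
m = -48 (m = 24*(-2) = -48)
f(g) = 1
√(-65 + C(44)) - f(m) = √(-65 - 70) - 1*1 = √(-135) - 1 = 3*I*√15 - 1 = -1 + 3*I*√15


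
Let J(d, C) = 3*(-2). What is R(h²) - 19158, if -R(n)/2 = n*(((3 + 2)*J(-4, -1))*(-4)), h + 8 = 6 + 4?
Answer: -20118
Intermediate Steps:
h = 2 (h = -8 + (6 + 4) = -8 + 10 = 2)
J(d, C) = -6
R(n) = -240*n (R(n) = -2*n*((3 + 2)*(-6))*(-4) = -2*n*(5*(-6))*(-4) = -2*n*(-30*(-4)) = -2*n*120 = -240*n)
R(h²) - 19158 = -240*2² - 19158 = -240*4 - 19158 = -960 - 19158 = -20118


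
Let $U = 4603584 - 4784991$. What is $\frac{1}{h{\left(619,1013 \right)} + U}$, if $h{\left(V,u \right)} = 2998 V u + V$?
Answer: $\frac{1}{1879706118} \approx 5.32 \cdot 10^{-10}$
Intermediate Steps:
$h{\left(V,u \right)} = V + 2998 V u$ ($h{\left(V,u \right)} = 2998 V u + V = V + 2998 V u$)
$U = -181407$
$\frac{1}{h{\left(619,1013 \right)} + U} = \frac{1}{619 \left(1 + 2998 \cdot 1013\right) - 181407} = \frac{1}{619 \left(1 + 3036974\right) - 181407} = \frac{1}{619 \cdot 3036975 - 181407} = \frac{1}{1879887525 - 181407} = \frac{1}{1879706118}$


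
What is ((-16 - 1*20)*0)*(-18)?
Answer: 0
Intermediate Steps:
((-16 - 1*20)*0)*(-18) = ((-16 - 20)*0)*(-18) = -36*0*(-18) = 0*(-18) = 0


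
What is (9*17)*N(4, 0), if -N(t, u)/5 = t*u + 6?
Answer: -4590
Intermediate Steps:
N(t, u) = -30 - 5*t*u (N(t, u) = -5*(t*u + 6) = -5*(6 + t*u) = -30 - 5*t*u)
(9*17)*N(4, 0) = (9*17)*(-30 - 5*4*0) = 153*(-30 + 0) = 153*(-30) = -4590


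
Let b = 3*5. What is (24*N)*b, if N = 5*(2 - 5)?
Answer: -5400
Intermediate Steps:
b = 15
N = -15 (N = 5*(-3) = -15)
(24*N)*b = (24*(-15))*15 = -360*15 = -5400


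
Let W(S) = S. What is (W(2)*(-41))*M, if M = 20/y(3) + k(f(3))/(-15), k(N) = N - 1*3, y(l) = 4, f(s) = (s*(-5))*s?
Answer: -3362/5 ≈ -672.40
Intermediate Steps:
f(s) = -5*s² (f(s) = (-5*s)*s = -5*s²)
k(N) = -3 + N (k(N) = N - 3 = -3 + N)
M = 41/5 (M = 20/4 + (-3 - 5*3²)/(-15) = 20*(¼) + (-3 - 5*9)*(-1/15) = 5 + (-3 - 45)*(-1/15) = 5 - 48*(-1/15) = 5 + 16/5 = 41/5 ≈ 8.2000)
(W(2)*(-41))*M = (2*(-41))*(41/5) = -82*41/5 = -3362/5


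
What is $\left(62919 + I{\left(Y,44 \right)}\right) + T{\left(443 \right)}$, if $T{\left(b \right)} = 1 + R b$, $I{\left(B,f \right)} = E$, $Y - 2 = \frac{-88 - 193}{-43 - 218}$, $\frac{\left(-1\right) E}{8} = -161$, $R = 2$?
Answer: $65094$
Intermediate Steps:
$E = 1288$ ($E = \left(-8\right) \left(-161\right) = 1288$)
$Y = \frac{803}{261}$ ($Y = 2 + \frac{-88 - 193}{-43 - 218} = 2 - \frac{281}{-261} = 2 - - \frac{281}{261} = 2 + \frac{281}{261} = \frac{803}{261} \approx 3.0766$)
$I{\left(B,f \right)} = 1288$
$T{\left(b \right)} = 1 + 2 b$
$\left(62919 + I{\left(Y,44 \right)}\right) + T{\left(443 \right)} = \left(62919 + 1288\right) + \left(1 + 2 \cdot 443\right) = 64207 + \left(1 + 886\right) = 64207 + 887 = 65094$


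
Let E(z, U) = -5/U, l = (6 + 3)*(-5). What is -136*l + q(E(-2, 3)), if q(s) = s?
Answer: 18355/3 ≈ 6118.3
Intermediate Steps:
l = -45 (l = 9*(-5) = -45)
-136*l + q(E(-2, 3)) = -136*(-45) - 5/3 = 6120 - 5*⅓ = 6120 - 5/3 = 18355/3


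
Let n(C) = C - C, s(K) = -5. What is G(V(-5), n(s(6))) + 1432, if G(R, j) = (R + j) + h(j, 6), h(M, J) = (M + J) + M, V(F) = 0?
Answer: 1438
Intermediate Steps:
h(M, J) = J + 2*M (h(M, J) = (J + M) + M = J + 2*M)
n(C) = 0
G(R, j) = 6 + R + 3*j (G(R, j) = (R + j) + (6 + 2*j) = 6 + R + 3*j)
G(V(-5), n(s(6))) + 1432 = (6 + 0 + 3*0) + 1432 = (6 + 0 + 0) + 1432 = 6 + 1432 = 1438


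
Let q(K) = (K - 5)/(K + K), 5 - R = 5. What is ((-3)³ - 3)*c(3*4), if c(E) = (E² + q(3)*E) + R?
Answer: -4200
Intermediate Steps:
R = 0 (R = 5 - 1*5 = 5 - 5 = 0)
q(K) = (-5 + K)/(2*K) (q(K) = (-5 + K)/((2*K)) = (-5 + K)*(1/(2*K)) = (-5 + K)/(2*K))
c(E) = E² - E/3 (c(E) = (E² + ((½)*(-5 + 3)/3)*E) + 0 = (E² + ((½)*(⅓)*(-2))*E) + 0 = (E² - E/3) + 0 = E² - E/3)
((-3)³ - 3)*c(3*4) = ((-3)³ - 3)*((3*4)*(-⅓ + 3*4)) = (-27 - 3)*(12*(-⅓ + 12)) = -360*35/3 = -30*140 = -4200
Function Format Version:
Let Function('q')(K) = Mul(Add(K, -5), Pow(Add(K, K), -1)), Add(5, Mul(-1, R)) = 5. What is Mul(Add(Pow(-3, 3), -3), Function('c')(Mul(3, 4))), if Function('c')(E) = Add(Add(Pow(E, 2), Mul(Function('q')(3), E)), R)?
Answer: -4200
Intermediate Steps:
R = 0 (R = Add(5, Mul(-1, 5)) = Add(5, -5) = 0)
Function('q')(K) = Mul(Rational(1, 2), Pow(K, -1), Add(-5, K)) (Function('q')(K) = Mul(Add(-5, K), Pow(Mul(2, K), -1)) = Mul(Add(-5, K), Mul(Rational(1, 2), Pow(K, -1))) = Mul(Rational(1, 2), Pow(K, -1), Add(-5, K)))
Function('c')(E) = Add(Pow(E, 2), Mul(Rational(-1, 3), E)) (Function('c')(E) = Add(Add(Pow(E, 2), Mul(Mul(Rational(1, 2), Pow(3, -1), Add(-5, 3)), E)), 0) = Add(Add(Pow(E, 2), Mul(Mul(Rational(1, 2), Rational(1, 3), -2), E)), 0) = Add(Add(Pow(E, 2), Mul(Rational(-1, 3), E)), 0) = Add(Pow(E, 2), Mul(Rational(-1, 3), E)))
Mul(Add(Pow(-3, 3), -3), Function('c')(Mul(3, 4))) = Mul(Add(Pow(-3, 3), -3), Mul(Mul(3, 4), Add(Rational(-1, 3), Mul(3, 4)))) = Mul(Add(-27, -3), Mul(12, Add(Rational(-1, 3), 12))) = Mul(-30, Mul(12, Rational(35, 3))) = Mul(-30, 140) = -4200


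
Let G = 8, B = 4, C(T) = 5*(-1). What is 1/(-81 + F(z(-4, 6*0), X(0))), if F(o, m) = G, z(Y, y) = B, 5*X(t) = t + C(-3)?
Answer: -1/73 ≈ -0.013699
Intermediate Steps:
C(T) = -5
X(t) = -1 + t/5 (X(t) = (t - 5)/5 = (-5 + t)/5 = -1 + t/5)
z(Y, y) = 4
F(o, m) = 8
1/(-81 + F(z(-4, 6*0), X(0))) = 1/(-81 + 8) = 1/(-73) = -1/73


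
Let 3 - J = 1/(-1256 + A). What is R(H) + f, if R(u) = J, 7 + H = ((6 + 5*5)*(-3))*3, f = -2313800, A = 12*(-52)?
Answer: -4349938359/1880 ≈ -2.3138e+6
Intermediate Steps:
A = -624
J = 5641/1880 (J = 3 - 1/(-1256 - 624) = 3 - 1/(-1880) = 3 - 1*(-1/1880) = 3 + 1/1880 = 5641/1880 ≈ 3.0005)
H = -286 (H = -7 + ((6 + 5*5)*(-3))*3 = -7 + ((6 + 25)*(-3))*3 = -7 + (31*(-3))*3 = -7 - 93*3 = -7 - 279 = -286)
R(u) = 5641/1880
R(H) + f = 5641/1880 - 2313800 = -4349938359/1880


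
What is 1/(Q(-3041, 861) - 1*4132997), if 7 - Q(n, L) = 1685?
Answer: -1/4134675 ≈ -2.4186e-7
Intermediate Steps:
Q(n, L) = -1678 (Q(n, L) = 7 - 1*1685 = 7 - 1685 = -1678)
1/(Q(-3041, 861) - 1*4132997) = 1/(-1678 - 1*4132997) = 1/(-1678 - 4132997) = 1/(-4134675) = -1/4134675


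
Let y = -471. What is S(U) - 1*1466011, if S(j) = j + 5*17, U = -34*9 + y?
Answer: -1466703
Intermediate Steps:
U = -777 (U = -34*9 - 471 = -306 - 471 = -777)
S(j) = 85 + j (S(j) = j + 85 = 85 + j)
S(U) - 1*1466011 = (85 - 777) - 1*1466011 = -692 - 1466011 = -1466703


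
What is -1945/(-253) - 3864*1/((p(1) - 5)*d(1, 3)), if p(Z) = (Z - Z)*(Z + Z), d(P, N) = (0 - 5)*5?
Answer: -734467/31625 ≈ -23.224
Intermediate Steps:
d(P, N) = -25 (d(P, N) = -5*5 = -25)
p(Z) = 0 (p(Z) = 0*(2*Z) = 0)
-1945/(-253) - 3864*1/((p(1) - 5)*d(1, 3)) = -1945/(-253) - 3864*(-1/(25*(0 - 5))) = -1945*(-1/253) - 3864/((-25*(-5))) = 1945/253 - 3864/125 = -734467/31625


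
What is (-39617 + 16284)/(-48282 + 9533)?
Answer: 23333/38749 ≈ 0.60216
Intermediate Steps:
(-39617 + 16284)/(-48282 + 9533) = -23333/(-38749) = -23333*(-1/38749) = 23333/38749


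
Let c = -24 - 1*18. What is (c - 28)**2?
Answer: 4900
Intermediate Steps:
c = -42 (c = -24 - 18 = -42)
(c - 28)**2 = (-42 - 28)**2 = (-70)**2 = 4900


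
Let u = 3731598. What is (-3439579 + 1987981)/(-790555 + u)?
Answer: -1451598/2941043 ≈ -0.49357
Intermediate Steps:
(-3439579 + 1987981)/(-790555 + u) = (-3439579 + 1987981)/(-790555 + 3731598) = -1451598/2941043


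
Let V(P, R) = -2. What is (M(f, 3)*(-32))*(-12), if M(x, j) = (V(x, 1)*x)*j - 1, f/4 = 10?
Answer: -92544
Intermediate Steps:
f = 40 (f = 4*10 = 40)
M(x, j) = -1 - 2*j*x (M(x, j) = (-2*x)*j - 1 = -2*j*x - 1 = -1 - 2*j*x)
(M(f, 3)*(-32))*(-12) = ((-1 - 2*3*40)*(-32))*(-12) = ((-1 - 240)*(-32))*(-12) = -241*(-32)*(-12) = 7712*(-12) = -92544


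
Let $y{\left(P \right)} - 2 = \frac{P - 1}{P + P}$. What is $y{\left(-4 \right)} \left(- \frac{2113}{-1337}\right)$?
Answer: $\frac{6339}{1528} \approx 4.1486$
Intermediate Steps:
$y{\left(P \right)} = 2 + \frac{-1 + P}{2 P}$ ($y{\left(P \right)} = 2 + \frac{P - 1}{P + P} = 2 + \frac{-1 + P}{2 P}$)
$y{\left(-4 \right)} \left(- \frac{2113}{-1337}\right) = \frac{-1 + 5 \left(-4\right)}{2 \left(-4\right)} \left(- \frac{2113}{-1337}\right) = \frac{1}{2} \left(- \frac{1}{4}\right) \left(-1 - 20\right) \left(\left(-2113\right) \left(- \frac{1}{1337}\right)\right) = \frac{1}{2} \left(- \frac{1}{4}\right) \left(-21\right) \frac{2113}{1337} = \frac{21}{8} \cdot \frac{2113}{1337} = \frac{6339}{1528}$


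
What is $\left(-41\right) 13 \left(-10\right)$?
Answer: $5330$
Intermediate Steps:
$\left(-41\right) 13 \left(-10\right) = \left(-533\right) \left(-10\right) = 5330$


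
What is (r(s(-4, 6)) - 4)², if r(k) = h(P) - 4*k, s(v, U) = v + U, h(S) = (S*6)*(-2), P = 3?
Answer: 2304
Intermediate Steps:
h(S) = -12*S (h(S) = (6*S)*(-2) = -12*S)
s(v, U) = U + v
r(k) = -36 - 4*k (r(k) = -12*3 - 4*k = -36 - 4*k)
(r(s(-4, 6)) - 4)² = ((-36 - 4*(6 - 4)) - 4)² = ((-36 - 4*2) - 4)² = ((-36 - 8) - 4)² = (-44 - 4)² = (-48)² = 2304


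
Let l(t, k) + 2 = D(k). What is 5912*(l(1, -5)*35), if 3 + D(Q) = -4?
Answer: -1862280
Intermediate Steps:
D(Q) = -7 (D(Q) = -3 - 4 = -7)
l(t, k) = -9 (l(t, k) = -2 - 7 = -9)
5912*(l(1, -5)*35) = 5912*(-9*35) = 5912*(-315) = -1862280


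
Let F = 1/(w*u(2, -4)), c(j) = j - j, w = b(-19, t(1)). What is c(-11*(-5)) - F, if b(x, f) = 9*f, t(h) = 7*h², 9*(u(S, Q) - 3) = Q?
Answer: -1/161 ≈ -0.0062112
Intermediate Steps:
u(S, Q) = 3 + Q/9
w = 63 (w = 9*(7*1²) = 9*(7*1) = 9*7 = 63)
c(j) = 0
F = 1/161 (F = 1/(63*(3 + (⅑)*(-4))) = 1/(63*(3 - 4/9)) = 1/(63*(23/9)) = 1/161 ≈ 0.0062112)
c(-11*(-5)) - F = 0 - 1*1/161 = 0 - 1/161 = -1/161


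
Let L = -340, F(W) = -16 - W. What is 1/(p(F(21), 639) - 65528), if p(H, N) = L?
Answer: -1/65868 ≈ -1.5182e-5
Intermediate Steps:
p(H, N) = -340
1/(p(F(21), 639) - 65528) = 1/(-340 - 65528) = 1/(-65868) = -1/65868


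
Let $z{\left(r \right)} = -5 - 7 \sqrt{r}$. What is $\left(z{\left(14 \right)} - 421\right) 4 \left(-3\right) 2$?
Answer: $10224 + 168 \sqrt{14} \approx 10853.0$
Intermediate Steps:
$z{\left(r \right)} = -5 - 7 \sqrt{r}$
$\left(z{\left(14 \right)} - 421\right) 4 \left(-3\right) 2 = \left(\left(-5 - 7 \sqrt{14}\right) - 421\right) 4 \left(-3\right) 2 = \left(-426 - 7 \sqrt{14}\right) \left(\left(-12\right) 2\right) = \left(-426 - 7 \sqrt{14}\right) \left(-24\right) = 10224 + 168 \sqrt{14}$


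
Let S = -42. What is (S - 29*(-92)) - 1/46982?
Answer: 123374731/46982 ≈ 2626.0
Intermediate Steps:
(S - 29*(-92)) - 1/46982 = (-42 - 29*(-92)) - 1/46982 = (-42 + 2668) - 1*1/46982 = 2626 - 1/46982 = 123374731/46982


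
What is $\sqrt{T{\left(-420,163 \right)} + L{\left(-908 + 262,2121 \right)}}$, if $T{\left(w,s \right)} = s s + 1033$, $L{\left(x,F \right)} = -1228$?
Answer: $\sqrt{26374} \approx 162.4$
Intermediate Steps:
$T{\left(w,s \right)} = 1033 + s^{2}$ ($T{\left(w,s \right)} = s^{2} + 1033 = 1033 + s^{2}$)
$\sqrt{T{\left(-420,163 \right)} + L{\left(-908 + 262,2121 \right)}} = \sqrt{\left(1033 + 163^{2}\right) - 1228} = \sqrt{\left(1033 + 26569\right) - 1228} = \sqrt{27602 - 1228} = \sqrt{26374}$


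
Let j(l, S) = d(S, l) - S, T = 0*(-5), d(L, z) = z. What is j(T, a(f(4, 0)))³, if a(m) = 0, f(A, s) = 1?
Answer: 0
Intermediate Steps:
T = 0
j(l, S) = l - S
j(T, a(f(4, 0)))³ = (0 - 1*0)³ = (0 + 0)³ = 0³ = 0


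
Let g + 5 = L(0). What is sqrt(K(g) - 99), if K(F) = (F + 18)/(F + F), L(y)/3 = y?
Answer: I*sqrt(10030)/10 ≈ 10.015*I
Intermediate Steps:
L(y) = 3*y
g = -5 (g = -5 + 3*0 = -5 + 0 = -5)
K(F) = (18 + F)/(2*F) (K(F) = (18 + F)/((2*F)) = (18 + F)*(1/(2*F)) = (18 + F)/(2*F))
sqrt(K(g) - 99) = sqrt((1/2)*(18 - 5)/(-5) - 99) = sqrt((1/2)*(-1/5)*13 - 99) = sqrt(-13/10 - 99) = sqrt(-1003/10) = I*sqrt(10030)/10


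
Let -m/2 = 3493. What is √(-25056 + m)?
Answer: I*√32042 ≈ 179.0*I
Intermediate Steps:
m = -6986 (m = -2*3493 = -6986)
√(-25056 + m) = √(-25056 - 6986) = √(-32042) = I*√32042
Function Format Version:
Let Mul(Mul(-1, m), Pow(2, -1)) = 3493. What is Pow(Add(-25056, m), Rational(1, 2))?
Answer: Mul(I, Pow(32042, Rational(1, 2))) ≈ Mul(179.00, I)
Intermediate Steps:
m = -6986 (m = Mul(-2, 3493) = -6986)
Pow(Add(-25056, m), Rational(1, 2)) = Pow(Add(-25056, -6986), Rational(1, 2)) = Pow(-32042, Rational(1, 2)) = Mul(I, Pow(32042, Rational(1, 2)))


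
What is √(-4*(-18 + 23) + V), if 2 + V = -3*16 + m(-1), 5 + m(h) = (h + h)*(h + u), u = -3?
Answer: I*√67 ≈ 8.1853*I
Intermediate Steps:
m(h) = -5 + 2*h*(-3 + h) (m(h) = -5 + (h + h)*(h - 3) = -5 + (2*h)*(-3 + h) = -5 + 2*h*(-3 + h))
V = -47 (V = -2 + (-3*16 + (-5 - 6*(-1) + 2*(-1)²)) = -2 + (-48 + (-5 + 6 + 2*1)) = -2 + (-48 + (-5 + 6 + 2)) = -2 + (-48 + 3) = -2 - 45 = -47)
√(-4*(-18 + 23) + V) = √(-4*(-18 + 23) - 47) = √(-4*5 - 47) = √(-20 - 47) = √(-67) = I*√67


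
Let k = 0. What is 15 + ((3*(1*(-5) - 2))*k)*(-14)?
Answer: 15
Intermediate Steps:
15 + ((3*(1*(-5) - 2))*k)*(-14) = 15 + ((3*(1*(-5) - 2))*0)*(-14) = 15 + ((3*(-5 - 2))*0)*(-14) = 15 + ((3*(-7))*0)*(-14) = 15 - 21*0*(-14) = 15 + 0*(-14) = 15 + 0 = 15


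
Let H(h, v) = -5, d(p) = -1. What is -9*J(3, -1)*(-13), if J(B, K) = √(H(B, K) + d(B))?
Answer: 117*I*√6 ≈ 286.59*I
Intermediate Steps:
J(B, K) = I*√6 (J(B, K) = √(-5 - 1) = √(-6) = I*√6)
-9*J(3, -1)*(-13) = -9*I*√6*(-13) = 117*I*√6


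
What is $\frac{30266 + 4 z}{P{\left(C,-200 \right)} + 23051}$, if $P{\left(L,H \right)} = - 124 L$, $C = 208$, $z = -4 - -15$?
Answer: $- \frac{30310}{2741} \approx -11.058$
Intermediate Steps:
$z = 11$ ($z = -4 + 15 = 11$)
$\frac{30266 + 4 z}{P{\left(C,-200 \right)} + 23051} = \frac{30266 + 4 \cdot 11}{\left(-124\right) 208 + 23051} = \frac{30266 + 44}{-25792 + 23051} = \frac{30310}{-2741} = 30310 \left(- \frac{1}{2741}\right) = - \frac{30310}{2741}$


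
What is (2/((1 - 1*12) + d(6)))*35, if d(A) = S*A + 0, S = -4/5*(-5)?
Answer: 70/13 ≈ 5.3846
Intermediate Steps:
S = 4 (S = -4*⅕*(-5) = -⅘*(-5) = 4)
d(A) = 4*A (d(A) = 4*A + 0 = 4*A)
(2/((1 - 1*12) + d(6)))*35 = (2/((1 - 1*12) + 4*6))*35 = (2/((1 - 12) + 24))*35 = (2/(-11 + 24))*35 = (2/13)*35 = 70/13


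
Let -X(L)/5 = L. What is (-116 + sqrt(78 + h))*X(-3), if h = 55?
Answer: -1740 + 15*sqrt(133) ≈ -1567.0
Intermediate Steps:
X(L) = -5*L
(-116 + sqrt(78 + h))*X(-3) = (-116 + sqrt(78 + 55))*(-5*(-3)) = (-116 + sqrt(133))*15 = -1740 + 15*sqrt(133)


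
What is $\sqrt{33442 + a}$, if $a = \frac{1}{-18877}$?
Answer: $\frac{3 \sqrt{1324084446349}}{18877} \approx 182.87$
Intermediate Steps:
$a = - \frac{1}{18877} \approx -5.2975 \cdot 10^{-5}$
$\sqrt{33442 + a} = \sqrt{33442 - \frac{1}{18877}} = \sqrt{\frac{631284633}{18877}} = \frac{3 \sqrt{1324084446349}}{18877}$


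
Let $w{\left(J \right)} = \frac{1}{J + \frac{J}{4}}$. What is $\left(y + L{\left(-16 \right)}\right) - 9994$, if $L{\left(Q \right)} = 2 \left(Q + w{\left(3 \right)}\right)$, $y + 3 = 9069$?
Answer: $- \frac{14392}{15} \approx -959.47$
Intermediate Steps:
$y = 9066$ ($y = -3 + 9069 = 9066$)
$w{\left(J \right)} = \frac{4}{5 J}$ ($w{\left(J \right)} = \frac{1}{J + J \frac{1}{4}} = \frac{1}{J + \frac{J}{4}} = \frac{1}{\frac{5}{4} J} = \frac{4}{5 J}$)
$L{\left(Q \right)} = \frac{8}{15} + 2 Q$ ($L{\left(Q \right)} = 2 \left(Q + \frac{4}{5 \cdot 3}\right) = 2 \left(Q + \frac{4}{5} \cdot \frac{1}{3}\right) = 2 \left(Q + \frac{4}{15}\right) = 2 \left(\frac{4}{15} + Q\right) = \frac{8}{15} + 2 Q$)
$\left(y + L{\left(-16 \right)}\right) - 9994 = \left(9066 + \left(\frac{8}{15} + 2 \left(-16\right)\right)\right) - 9994 = \left(9066 + \left(\frac{8}{15} - 32\right)\right) - 9994 = \left(9066 - \frac{472}{15}\right) - 9994 = \frac{135518}{15} - 9994 = - \frac{14392}{15}$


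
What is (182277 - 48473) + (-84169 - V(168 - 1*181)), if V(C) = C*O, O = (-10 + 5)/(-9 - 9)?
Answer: 893495/18 ≈ 49639.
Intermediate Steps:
O = 5/18 (O = -5/(-18) = -5*(-1/18) = 5/18 ≈ 0.27778)
V(C) = 5*C/18 (V(C) = C*(5/18) = 5*C/18)
(182277 - 48473) + (-84169 - V(168 - 1*181)) = (182277 - 48473) + (-84169 - 5*(168 - 1*181)/18) = 133804 + (-84169 - 5*(168 - 181)/18) = 133804 + (-84169 - 5*(-13)/18) = 133804 + (-84169 - 1*(-65/18)) = 133804 + (-84169 + 65/18) = 133804 - 1514977/18 = 893495/18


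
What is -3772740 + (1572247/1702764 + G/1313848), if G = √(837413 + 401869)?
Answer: -6424084281113/1702764 + 33*√1138/1313848 ≈ -3.7727e+6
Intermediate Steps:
G = 33*√1138 (G = √1239282 = 33*√1138 ≈ 1113.2)
-3772740 + (1572247/1702764 + G/1313848) = -3772740 + (1572247/1702764 + (33*√1138)/1313848) = -3772740 + (1572247*(1/1702764) + (33*√1138)*(1/1313848)) = -3772740 + (1572247/1702764 + 33*√1138/1313848) = -6424084281113/1702764 + 33*√1138/1313848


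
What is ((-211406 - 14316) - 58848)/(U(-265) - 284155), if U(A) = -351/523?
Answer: 74415055/74306708 ≈ 1.0015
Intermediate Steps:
U(A) = -351/523 (U(A) = -351*1/523 = -351/523)
((-211406 - 14316) - 58848)/(U(-265) - 284155) = ((-211406 - 14316) - 58848)/(-351/523 - 284155) = (-225722 - 58848)/(-148613416/523) = -284570*(-523/148613416) = 74415055/74306708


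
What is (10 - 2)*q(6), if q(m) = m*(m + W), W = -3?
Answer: 144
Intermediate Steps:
q(m) = m*(-3 + m) (q(m) = m*(m - 3) = m*(-3 + m))
(10 - 2)*q(6) = (10 - 2)*(6*(-3 + 6)) = 8*(6*3) = 8*18 = 144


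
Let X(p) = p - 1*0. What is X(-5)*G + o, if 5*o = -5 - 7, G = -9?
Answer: 213/5 ≈ 42.600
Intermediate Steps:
X(p) = p (X(p) = p + 0 = p)
o = -12/5 (o = (-5 - 7)/5 = (⅕)*(-12) = -12/5 ≈ -2.4000)
X(-5)*G + o = -5*(-9) - 12/5 = 45 - 12/5 = 213/5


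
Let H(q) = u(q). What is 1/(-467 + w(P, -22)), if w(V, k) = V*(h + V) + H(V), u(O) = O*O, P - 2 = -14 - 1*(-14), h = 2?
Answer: -1/455 ≈ -0.0021978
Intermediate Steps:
P = 2 (P = 2 + (-14 - 1*(-14)) = 2 + (-14 + 14) = 2 + 0 = 2)
u(O) = O²
H(q) = q²
w(V, k) = V² + V*(2 + V) (w(V, k) = V*(2 + V) + V² = V² + V*(2 + V))
1/(-467 + w(P, -22)) = 1/(-467 + 2*2*(1 + 2)) = 1/(-467 + 2*2*3) = 1/(-467 + 12) = 1/(-455) = -1/455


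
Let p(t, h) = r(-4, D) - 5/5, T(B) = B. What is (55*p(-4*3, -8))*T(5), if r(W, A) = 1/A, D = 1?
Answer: 0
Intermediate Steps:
p(t, h) = 0 (p(t, h) = 1/1 - 5/5 = 1 - 5*⅕ = 1 - 1 = 0)
(55*p(-4*3, -8))*T(5) = (55*0)*5 = 0*5 = 0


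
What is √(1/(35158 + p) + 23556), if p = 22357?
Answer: √77922664457615/57515 ≈ 153.48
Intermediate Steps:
√(1/(35158 + p) + 23556) = √(1/(35158 + 22357) + 23556) = √(1/57515 + 23556) = √(1354823341/57515) = √77922664457615/57515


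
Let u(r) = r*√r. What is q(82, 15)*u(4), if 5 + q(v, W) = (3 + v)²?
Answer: 57760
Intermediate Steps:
u(r) = r^(3/2)
q(v, W) = -5 + (3 + v)²
q(82, 15)*u(4) = (-5 + (3 + 82)²)*4^(3/2) = (-5 + 85²)*8 = (-5 + 7225)*8 = 7220*8 = 57760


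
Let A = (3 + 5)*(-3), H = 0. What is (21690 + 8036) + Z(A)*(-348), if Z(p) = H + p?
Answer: 38078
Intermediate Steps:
A = -24 (A = 8*(-3) = -24)
Z(p) = p (Z(p) = 0 + p = p)
(21690 + 8036) + Z(A)*(-348) = (21690 + 8036) - 24*(-348) = 29726 + 8352 = 38078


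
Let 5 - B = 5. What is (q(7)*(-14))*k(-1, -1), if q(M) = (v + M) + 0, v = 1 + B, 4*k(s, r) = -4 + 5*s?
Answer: 252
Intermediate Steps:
B = 0 (B = 5 - 1*5 = 5 - 5 = 0)
k(s, r) = -1 + 5*s/4 (k(s, r) = (-4 + 5*s)/4 = -1 + 5*s/4)
v = 1 (v = 1 + 0 = 1)
q(M) = 1 + M (q(M) = (1 + M) + 0 = 1 + M)
(q(7)*(-14))*k(-1, -1) = ((1 + 7)*(-14))*(-1 + (5/4)*(-1)) = (8*(-14))*(-1 - 5/4) = -112*(-9/4) = 252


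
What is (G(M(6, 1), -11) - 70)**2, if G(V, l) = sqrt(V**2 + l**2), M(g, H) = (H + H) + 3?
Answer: (70 - sqrt(146))**2 ≈ 3354.4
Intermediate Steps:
M(g, H) = 3 + 2*H (M(g, H) = 2*H + 3 = 3 + 2*H)
(G(M(6, 1), -11) - 70)**2 = (sqrt((3 + 2*1)**2 + (-11)**2) - 70)**2 = (sqrt((3 + 2)**2 + 121) - 70)**2 = (sqrt(5**2 + 121) - 70)**2 = (sqrt(25 + 121) - 70)**2 = (sqrt(146) - 70)**2 = (-70 + sqrt(146))**2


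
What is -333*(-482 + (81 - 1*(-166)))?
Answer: 78255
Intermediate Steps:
-333*(-482 + (81 - 1*(-166))) = -333*(-482 + (81 + 166)) = -333*(-482 + 247) = -333*(-235) = 78255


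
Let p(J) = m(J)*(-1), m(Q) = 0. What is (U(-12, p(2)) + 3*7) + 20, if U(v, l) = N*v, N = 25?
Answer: -259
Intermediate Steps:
p(J) = 0 (p(J) = 0*(-1) = 0)
U(v, l) = 25*v
(U(-12, p(2)) + 3*7) + 20 = (25*(-12) + 3*7) + 20 = (-300 + 21) + 20 = -279 + 20 = -259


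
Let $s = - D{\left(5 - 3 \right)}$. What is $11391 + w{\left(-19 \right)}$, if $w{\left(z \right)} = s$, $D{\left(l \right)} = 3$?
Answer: $11388$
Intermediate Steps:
$s = -3$ ($s = \left(-1\right) 3 = -3$)
$w{\left(z \right)} = -3$
$11391 + w{\left(-19 \right)} = 11391 - 3 = 11388$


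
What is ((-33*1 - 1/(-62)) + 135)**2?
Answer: 40005625/3844 ≈ 10407.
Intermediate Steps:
((-33*1 - 1/(-62)) + 135)**2 = ((-33 - 1*(-1/62)) + 135)**2 = ((-33 + 1/62) + 135)**2 = (-2045/62 + 135)**2 = (6325/62)**2 = 40005625/3844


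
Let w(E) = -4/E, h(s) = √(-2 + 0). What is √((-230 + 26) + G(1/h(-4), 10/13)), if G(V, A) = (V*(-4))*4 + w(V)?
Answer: 2*√(-51 + I*√2) ≈ 0.19801 + 14.284*I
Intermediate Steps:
h(s) = I*√2 (h(s) = √(-2) = I*√2)
G(V, A) = -16*V - 4/V (G(V, A) = (V*(-4))*4 - 4/V = -4*V*4 - 4/V = -16*V - 4/V)
√((-230 + 26) + G(1/h(-4), 10/13)) = √((-230 + 26) + (-16/(I*√2) - 4*I*√2)) = √(-204 + (-16*(-I*√2/2) - 4*I*√2)) = √(-204 + (-(-8)*I*√2 - 4*I*√2)) = √(-204 + (8*I*√2 - 4*I*√2)) = √(-204 + 4*I*√2)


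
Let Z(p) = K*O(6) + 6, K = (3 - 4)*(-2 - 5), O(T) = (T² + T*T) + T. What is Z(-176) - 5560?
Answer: -5008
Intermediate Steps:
O(T) = T + 2*T² (O(T) = (T² + T²) + T = 2*T² + T = T + 2*T²)
K = 7 (K = -1*(-7) = 7)
Z(p) = 552 (Z(p) = 7*(6*(1 + 2*6)) + 6 = 7*(6*(1 + 12)) + 6 = 7*(6*13) + 6 = 7*78 + 6 = 546 + 6 = 552)
Z(-176) - 5560 = 552 - 5560 = -5008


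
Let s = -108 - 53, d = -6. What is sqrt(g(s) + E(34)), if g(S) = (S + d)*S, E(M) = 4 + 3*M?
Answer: sqrt(26993) ≈ 164.30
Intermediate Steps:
s = -161
g(S) = S*(-6 + S) (g(S) = (S - 6)*S = (-6 + S)*S = S*(-6 + S))
sqrt(g(s) + E(34)) = sqrt(-161*(-6 - 161) + (4 + 3*34)) = sqrt(-161*(-167) + (4 + 102)) = sqrt(26887 + 106) = sqrt(26993)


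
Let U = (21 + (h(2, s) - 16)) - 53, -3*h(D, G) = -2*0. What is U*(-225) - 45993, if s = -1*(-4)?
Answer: -35193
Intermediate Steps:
s = 4
h(D, G) = 0 (h(D, G) = -(-2)*0/3 = -⅓*0 = 0)
U = -48 (U = (21 + (0 - 16)) - 53 = (21 - 16) - 53 = 5 - 53 = -48)
U*(-225) - 45993 = -48*(-225) - 45993 = 10800 - 45993 = -35193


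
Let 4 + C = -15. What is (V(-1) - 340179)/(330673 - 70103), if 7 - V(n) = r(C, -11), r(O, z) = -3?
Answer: -340169/260570 ≈ -1.3055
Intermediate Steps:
C = -19 (C = -4 - 15 = -19)
V(n) = 10 (V(n) = 7 - 1*(-3) = 7 + 3 = 10)
(V(-1) - 340179)/(330673 - 70103) = (10 - 340179)/(330673 - 70103) = -340169/260570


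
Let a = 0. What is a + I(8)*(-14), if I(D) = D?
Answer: -112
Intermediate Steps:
a + I(8)*(-14) = 0 + 8*(-14) = 0 - 112 = -112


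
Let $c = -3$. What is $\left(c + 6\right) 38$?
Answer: $114$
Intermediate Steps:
$\left(c + 6\right) 38 = \left(-3 + 6\right) 38 = 3 \cdot 38 = 114$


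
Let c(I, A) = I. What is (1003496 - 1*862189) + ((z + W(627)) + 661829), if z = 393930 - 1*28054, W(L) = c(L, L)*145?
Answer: 1259927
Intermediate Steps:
W(L) = 145*L (W(L) = L*145 = 145*L)
z = 365876 (z = 393930 - 28054 = 365876)
(1003496 - 1*862189) + ((z + W(627)) + 661829) = (1003496 - 1*862189) + ((365876 + 145*627) + 661829) = (1003496 - 862189) + ((365876 + 90915) + 661829) = 141307 + (456791 + 661829) = 141307 + 1118620 = 1259927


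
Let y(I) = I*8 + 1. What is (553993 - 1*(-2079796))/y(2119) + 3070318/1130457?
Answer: 1009812104209/6388212507 ≈ 158.07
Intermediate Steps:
y(I) = 1 + 8*I (y(I) = 8*I + 1 = 1 + 8*I)
(553993 - 1*(-2079796))/y(2119) + 3070318/1130457 = (553993 - 1*(-2079796))/(1 + 8*2119) + 3070318/1130457 = (553993 + 2079796)/(1 + 16952) + 3070318*(1/1130457) = 2633789/16953 + 3070318/1130457 = 1009812104209/6388212507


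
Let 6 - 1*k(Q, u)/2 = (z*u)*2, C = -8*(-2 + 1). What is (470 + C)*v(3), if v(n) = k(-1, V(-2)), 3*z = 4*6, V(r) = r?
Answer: 36328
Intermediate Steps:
C = 8 (C = -8*(-1) = 8)
z = 8 (z = (4*6)/3 = (1/3)*24 = 8)
k(Q, u) = 12 - 32*u (k(Q, u) = 12 - 2*8*u*2 = 12 - 32*u)
v(n) = 76 (v(n) = 12 - 32*(-2) = 12 + 64 = 76)
(470 + C)*v(3) = (470 + 8)*76 = 478*76 = 36328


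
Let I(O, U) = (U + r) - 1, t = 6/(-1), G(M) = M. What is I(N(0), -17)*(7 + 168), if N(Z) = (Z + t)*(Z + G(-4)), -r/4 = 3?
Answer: -5250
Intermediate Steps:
r = -12 (r = -4*3 = -12)
t = -6 (t = 6*(-1) = -6)
N(Z) = (-6 + Z)*(-4 + Z) (N(Z) = (Z - 6)*(Z - 4) = (-6 + Z)*(-4 + Z))
I(O, U) = -13 + U (I(O, U) = (U - 12) - 1 = (-12 + U) - 1 = -13 + U)
I(N(0), -17)*(7 + 168) = (-13 - 17)*(7 + 168) = -30*175 = -5250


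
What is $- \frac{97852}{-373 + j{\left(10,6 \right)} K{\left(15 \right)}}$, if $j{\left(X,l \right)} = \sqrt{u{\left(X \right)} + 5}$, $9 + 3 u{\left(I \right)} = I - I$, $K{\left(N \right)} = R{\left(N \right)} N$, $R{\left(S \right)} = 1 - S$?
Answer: $\frac{36498796}{50929} - \frac{20548920 \sqrt{2}}{50929} \approx 146.05$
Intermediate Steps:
$K{\left(N \right)} = N \left(1 - N\right)$ ($K{\left(N \right)} = \left(1 - N\right) N = N \left(1 - N\right)$)
$u{\left(I \right)} = -3$ ($u{\left(I \right)} = -3 + \frac{I - I}{3} = -3 + \frac{1}{3} \cdot 0 = -3 + 0 = -3$)
$j{\left(X,l \right)} = \sqrt{2}$ ($j{\left(X,l \right)} = \sqrt{-3 + 5} = \sqrt{2}$)
$- \frac{97852}{-373 + j{\left(10,6 \right)} K{\left(15 \right)}} = - \frac{97852}{-373 + \sqrt{2} \cdot 15 \left(1 - 15\right)} = - \frac{97852}{-373 + \sqrt{2} \cdot 15 \left(-14\right)} = - \frac{97852}{-373 + \sqrt{2} \left(-210\right)} = - \frac{97852}{-373 - 210 \sqrt{2}}$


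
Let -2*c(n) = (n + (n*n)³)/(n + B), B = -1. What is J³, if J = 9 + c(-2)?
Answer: 195112/27 ≈ 7226.4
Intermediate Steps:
c(n) = -(n + n⁶)/(2*(-1 + n)) (c(n) = -(n + (n*n)³)/(2*(n - 1)) = -(n + (n²)³)/(2*(-1 + n)) = -(n + n⁶)/(2*(-1 + n)))
J = 58/3 (J = 9 + (-1*(-2) - 1*(-2)⁶)/(-2 + 2*(-2)) = 9 + (2 - 1*64)/(-2 - 4) = 9 + (2 - 64)/(-6) = 9 - ⅙*(-62) = 9 + 31/3 = 58/3 ≈ 19.333)
J³ = (58/3)³ = 195112/27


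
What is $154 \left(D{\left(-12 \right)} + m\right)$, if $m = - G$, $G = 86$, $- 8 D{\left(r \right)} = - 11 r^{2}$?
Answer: $17248$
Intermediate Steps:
$D{\left(r \right)} = \frac{11 r^{2}}{8}$ ($D{\left(r \right)} = - \frac{\left(-11\right) r^{2}}{8} = \frac{11 r^{2}}{8}$)
$m = -86$ ($m = \left(-1\right) 86 = -86$)
$154 \left(D{\left(-12 \right)} + m\right) = 154 \left(\frac{11 \left(-12\right)^{2}}{8} - 86\right) = 154 \left(\frac{11}{8} \cdot 144 - 86\right) = 154 \left(198 - 86\right) = 154 \cdot 112 = 17248$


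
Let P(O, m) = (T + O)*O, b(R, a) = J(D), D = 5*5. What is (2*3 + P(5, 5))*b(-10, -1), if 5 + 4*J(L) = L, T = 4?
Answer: 255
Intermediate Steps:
D = 25
J(L) = -5/4 + L/4
b(R, a) = 5 (b(R, a) = -5/4 + (¼)*25 = -5/4 + 25/4 = 5)
P(O, m) = O*(4 + O) (P(O, m) = (4 + O)*O = O*(4 + O))
(2*3 + P(5, 5))*b(-10, -1) = (2*3 + 5*(4 + 5))*5 = (6 + 5*9)*5 = (6 + 45)*5 = 51*5 = 255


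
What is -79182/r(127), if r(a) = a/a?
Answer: -79182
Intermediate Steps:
r(a) = 1
-79182/r(127) = -79182/1 = -79182*1 = -79182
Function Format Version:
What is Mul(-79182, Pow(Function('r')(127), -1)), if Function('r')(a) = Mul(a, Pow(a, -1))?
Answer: -79182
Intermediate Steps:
Function('r')(a) = 1
Mul(-79182, Pow(Function('r')(127), -1)) = Mul(-79182, Pow(1, -1)) = Mul(-79182, 1) = -79182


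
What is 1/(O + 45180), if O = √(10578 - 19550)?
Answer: 11295/510310343 - I*√2243/1020620686 ≈ 2.2134e-5 - 4.6403e-8*I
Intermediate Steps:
O = 2*I*√2243 (O = √(-8972) = 2*I*√2243 ≈ 94.721*I)
1/(O + 45180) = 1/(2*I*√2243 + 45180) = 1/(45180 + 2*I*√2243)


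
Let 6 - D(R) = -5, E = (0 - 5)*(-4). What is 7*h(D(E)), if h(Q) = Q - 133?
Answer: -854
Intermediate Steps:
E = 20 (E = -5*(-4) = 20)
D(R) = 11 (D(R) = 6 - 1*(-5) = 6 + 5 = 11)
h(Q) = -133 + Q
7*h(D(E)) = 7*(-133 + 11) = 7*(-122) = -854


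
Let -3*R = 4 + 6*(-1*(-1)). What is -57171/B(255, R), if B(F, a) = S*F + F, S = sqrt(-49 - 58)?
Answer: -1121/540 + 1121*I*sqrt(107)/540 ≈ -2.0759 + 21.474*I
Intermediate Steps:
S = I*sqrt(107) (S = sqrt(-107) = I*sqrt(107) ≈ 10.344*I)
R = -10/3 (R = -(4 + 6*(-1*(-1)))/3 = -(4 + 6*1)/3 = -(4 + 6)/3 = -1/3*10 = -10/3 ≈ -3.3333)
B(F, a) = F + I*F*sqrt(107) (B(F, a) = (I*sqrt(107))*F + F = I*F*sqrt(107) + F = F + I*F*sqrt(107))
-57171/B(255, R) = -57171*1/(255*(1 + I*sqrt(107))) = -57171/(255 + 255*I*sqrt(107))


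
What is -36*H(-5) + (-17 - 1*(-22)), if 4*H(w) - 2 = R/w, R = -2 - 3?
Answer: -22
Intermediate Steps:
R = -5
H(w) = ½ - 5/(4*w) (H(w) = ½ + (-5/w)/4 = ½ - 5/(4*w))
-36*H(-5) + (-17 - 1*(-22)) = -9*(-5 + 2*(-5))/(-5) + (-17 - 1*(-22)) = -9*(-1)*(-5 - 10)/5 + (-17 + 22) = -9*(-1)*(-15)/5 + 5 = -36*¾ + 5 = -27 + 5 = -22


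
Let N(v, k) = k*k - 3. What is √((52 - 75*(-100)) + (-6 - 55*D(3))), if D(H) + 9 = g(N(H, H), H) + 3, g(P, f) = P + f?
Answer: 11*√61 ≈ 85.913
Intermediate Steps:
N(v, k) = -3 + k² (N(v, k) = k² - 3 = -3 + k²)
D(H) = -9 + H + H² (D(H) = -9 + (((-3 + H²) + H) + 3) = -9 + ((-3 + H + H²) + 3) = -9 + (H + H²) = -9 + H + H²)
√((52 - 75*(-100)) + (-6 - 55*D(3))) = √((52 - 75*(-100)) + (-6 - 55*(-9 + 3 + 3²))) = √((52 + 7500) + (-6 - 55*(-9 + 3 + 9))) = √(7552 + (-6 - 55*3)) = √(7552 + (-6 - 165)) = √(7552 - 171) = √7381 = 11*√61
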